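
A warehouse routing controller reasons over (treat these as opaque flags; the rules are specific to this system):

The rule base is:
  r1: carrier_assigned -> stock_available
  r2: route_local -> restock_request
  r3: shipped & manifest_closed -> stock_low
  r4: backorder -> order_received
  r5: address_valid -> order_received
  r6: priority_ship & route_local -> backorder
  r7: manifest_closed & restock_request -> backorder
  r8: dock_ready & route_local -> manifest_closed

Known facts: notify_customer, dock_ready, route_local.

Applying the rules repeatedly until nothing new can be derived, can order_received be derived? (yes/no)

Round 1: r2 [route_local -> restock_request]; r8 [dock_ready & route_local -> manifest_closed]. New: restock_request, manifest_closed.
Round 2: r7 [manifest_closed & restock_request -> backorder]. New: backorder.
Round 3: r4 [backorder -> order_received]. New: order_received.
order_received appears in round 3, so it is derivable.

yes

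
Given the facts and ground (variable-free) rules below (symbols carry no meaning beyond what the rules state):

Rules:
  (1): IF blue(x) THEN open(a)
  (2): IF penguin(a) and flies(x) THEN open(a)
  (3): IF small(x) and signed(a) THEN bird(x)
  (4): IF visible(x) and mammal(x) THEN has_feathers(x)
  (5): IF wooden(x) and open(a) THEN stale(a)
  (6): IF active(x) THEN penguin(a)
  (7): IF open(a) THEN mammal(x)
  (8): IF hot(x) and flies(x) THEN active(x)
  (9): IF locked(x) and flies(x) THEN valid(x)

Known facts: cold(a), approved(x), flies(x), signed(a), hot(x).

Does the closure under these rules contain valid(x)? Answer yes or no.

no

Round 1: (8) [IF hot(x) and flies(x) THEN active(x)]. New: active(x).
Round 2: (6) [IF active(x) THEN penguin(a)]. New: penguin(a).
Round 3: (2) [IF penguin(a) and flies(x) THEN open(a)]. New: open(a).
Round 4: (7) [IF open(a) THEN mammal(x)]. New: mammal(x).
Fixed point reached. valid(x) is concluded only by (9); (9) needs locked(x) (never derived).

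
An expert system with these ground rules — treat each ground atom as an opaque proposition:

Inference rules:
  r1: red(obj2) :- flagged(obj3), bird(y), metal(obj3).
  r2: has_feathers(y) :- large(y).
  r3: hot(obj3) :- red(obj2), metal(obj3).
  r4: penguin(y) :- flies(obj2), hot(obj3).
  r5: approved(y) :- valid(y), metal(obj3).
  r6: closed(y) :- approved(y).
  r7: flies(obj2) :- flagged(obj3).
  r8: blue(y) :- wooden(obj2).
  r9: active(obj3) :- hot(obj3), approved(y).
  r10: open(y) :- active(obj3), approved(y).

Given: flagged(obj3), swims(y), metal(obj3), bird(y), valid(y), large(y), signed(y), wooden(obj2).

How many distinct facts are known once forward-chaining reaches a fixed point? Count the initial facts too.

18

[1] r1 [red(obj2) :- flagged(obj3), bird(y), metal(obj3).]; r2 [has_feathers(y) :- large(y).]; r5 [approved(y) :- valid(y), metal(obj3).]; r7 [flies(obj2) :- flagged(obj3).]; r8 [blue(y) :- wooden(obj2).]. ⇒ new: red(obj2), has_feathers(y), approved(y), flies(obj2), blue(y).
[2] r3 [hot(obj3) :- red(obj2), metal(obj3).]; r6 [closed(y) :- approved(y).]. ⇒ new: hot(obj3), closed(y).
[3] r4 [penguin(y) :- flies(obj2), hot(obj3).]; r9 [active(obj3) :- hot(obj3), approved(y).]. ⇒ new: penguin(y), active(obj3).
[4] r10 [open(y) :- active(obj3), approved(y).]. ⇒ new: open(y).
Closure: {active(obj3), approved(y), bird(y), blue(y), closed(y), flagged(obj3), flies(obj2), has_feathers(y), hot(obj3), large(y), metal(obj3), open(y), penguin(y), red(obj2), signed(y), swims(y), valid(y), wooden(obj2)} — 18 facts.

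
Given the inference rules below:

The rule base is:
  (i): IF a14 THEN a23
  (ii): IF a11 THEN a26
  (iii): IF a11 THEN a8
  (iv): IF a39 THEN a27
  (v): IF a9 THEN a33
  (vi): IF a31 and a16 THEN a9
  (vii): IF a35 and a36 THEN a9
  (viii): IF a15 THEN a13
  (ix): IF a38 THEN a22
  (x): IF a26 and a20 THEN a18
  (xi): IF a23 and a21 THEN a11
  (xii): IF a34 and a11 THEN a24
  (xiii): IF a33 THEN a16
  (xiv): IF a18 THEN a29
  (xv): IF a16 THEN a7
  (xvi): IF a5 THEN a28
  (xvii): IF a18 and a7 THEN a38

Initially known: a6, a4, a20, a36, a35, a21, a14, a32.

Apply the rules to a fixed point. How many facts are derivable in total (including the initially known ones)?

Round 1: (i) [IF a14 THEN a23]; (vii) [IF a35 and a36 THEN a9]. Adds a23, a9.
Round 2: (v) [IF a9 THEN a33]; (xi) [IF a23 and a21 THEN a11]. Adds a33, a11.
Round 3: (ii) [IF a11 THEN a26]; (iii) [IF a11 THEN a8]; (xiii) [IF a33 THEN a16]. Adds a26, a8, a16.
Round 4: (x) [IF a26 and a20 THEN a18]; (xv) [IF a16 THEN a7]. Adds a18, a7.
Round 5: (xiv) [IF a18 THEN a29]; (xvii) [IF a18 and a7 THEN a38]. Adds a29, a38.
Round 6: (ix) [IF a38 THEN a22]. Adds a22.
Closure: {a11, a14, a16, a18, a20, a21, a22, a23, a26, a29, a32, a33, a35, a36, a38, a4, a6, a7, a8, a9} — 20 facts.

20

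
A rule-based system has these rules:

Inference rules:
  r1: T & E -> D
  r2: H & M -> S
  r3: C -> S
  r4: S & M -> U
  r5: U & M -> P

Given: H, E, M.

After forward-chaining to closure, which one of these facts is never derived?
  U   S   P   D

D

Round 1 fires r2, giving S.
Round 2 fires r4, giving U.
Round 3 fires r5, giving P.
Derived: P (round 3), U (round 2), S (round 1). D never appears in any round.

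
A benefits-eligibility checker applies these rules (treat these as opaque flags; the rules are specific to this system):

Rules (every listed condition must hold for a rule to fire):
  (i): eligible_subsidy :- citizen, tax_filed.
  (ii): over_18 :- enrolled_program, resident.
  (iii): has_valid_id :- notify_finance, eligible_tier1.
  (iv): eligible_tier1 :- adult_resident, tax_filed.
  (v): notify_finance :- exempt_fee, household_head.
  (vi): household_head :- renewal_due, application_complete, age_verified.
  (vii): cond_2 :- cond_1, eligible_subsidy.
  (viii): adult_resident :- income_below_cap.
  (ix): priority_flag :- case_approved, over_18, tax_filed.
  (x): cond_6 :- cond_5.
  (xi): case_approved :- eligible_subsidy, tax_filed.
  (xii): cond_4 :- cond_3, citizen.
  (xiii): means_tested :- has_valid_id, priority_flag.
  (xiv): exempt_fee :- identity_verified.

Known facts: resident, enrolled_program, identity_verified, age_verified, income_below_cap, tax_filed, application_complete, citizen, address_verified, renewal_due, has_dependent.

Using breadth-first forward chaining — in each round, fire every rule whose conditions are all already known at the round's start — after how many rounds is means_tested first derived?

[1] (i) [eligible_subsidy :- citizen, tax_filed.]; (ii) [over_18 :- enrolled_program, resident.]; (vi) [household_head :- renewal_due, application_complete, age_verified.]; (viii) [adult_resident :- income_below_cap.]; (xiv) [exempt_fee :- identity_verified.]. ⇒ new: eligible_subsidy, over_18, household_head, adult_resident, exempt_fee.
[2] (iv) [eligible_tier1 :- adult_resident, tax_filed.]; (v) [notify_finance :- exempt_fee, household_head.]; (xi) [case_approved :- eligible_subsidy, tax_filed.]. ⇒ new: eligible_tier1, notify_finance, case_approved.
[3] (iii) [has_valid_id :- notify_finance, eligible_tier1.]; (ix) [priority_flag :- case_approved, over_18, tax_filed.]. ⇒ new: has_valid_id, priority_flag.
[4] (xiii) [means_tested :- has_valid_id, priority_flag.]. ⇒ new: means_tested.
means_tested first appears in round 4.

4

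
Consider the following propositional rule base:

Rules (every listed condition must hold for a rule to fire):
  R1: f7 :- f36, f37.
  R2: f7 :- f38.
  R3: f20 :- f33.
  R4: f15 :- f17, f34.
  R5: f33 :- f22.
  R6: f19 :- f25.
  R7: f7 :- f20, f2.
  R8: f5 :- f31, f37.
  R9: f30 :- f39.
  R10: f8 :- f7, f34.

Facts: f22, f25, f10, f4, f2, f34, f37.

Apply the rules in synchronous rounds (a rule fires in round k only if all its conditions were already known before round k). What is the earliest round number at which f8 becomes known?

Round 1: R5 [f33 :- f22.]; R6 [f19 :- f25.]. New: f33, f19.
Round 2: R3 [f20 :- f33.]. New: f20.
Round 3: R7 [f7 :- f20, f2.]. New: f7.
Round 4: R10 [f8 :- f7, f34.]. New: f8.
f8 first appears in round 4.

4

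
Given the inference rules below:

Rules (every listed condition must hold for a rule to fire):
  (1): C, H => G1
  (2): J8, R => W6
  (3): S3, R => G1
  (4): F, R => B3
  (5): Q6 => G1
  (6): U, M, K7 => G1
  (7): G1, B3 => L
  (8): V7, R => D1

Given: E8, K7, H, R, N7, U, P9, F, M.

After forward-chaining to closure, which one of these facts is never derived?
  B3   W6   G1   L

Round 1 — (4), (6), derive B3, G1.
Round 2 — (7), derive L.
Derived: G1 (round 1), L (round 2), B3 (round 1). W6 never appears in any round.

W6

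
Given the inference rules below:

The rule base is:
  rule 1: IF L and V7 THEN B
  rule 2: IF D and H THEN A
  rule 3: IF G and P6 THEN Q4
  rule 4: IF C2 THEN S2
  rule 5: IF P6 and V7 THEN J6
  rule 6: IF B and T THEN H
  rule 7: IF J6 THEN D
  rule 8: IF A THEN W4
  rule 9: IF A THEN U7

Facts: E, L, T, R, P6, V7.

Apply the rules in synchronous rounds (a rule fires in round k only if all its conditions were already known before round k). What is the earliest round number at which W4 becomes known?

Round 1 — rule 1, rule 5, derive B, J6.
Round 2 — rule 6, rule 7, derive H, D.
Round 3 — rule 2, derive A.
Round 4 — rule 8, rule 9, derive W4, U7.
W4 first appears in round 4.

4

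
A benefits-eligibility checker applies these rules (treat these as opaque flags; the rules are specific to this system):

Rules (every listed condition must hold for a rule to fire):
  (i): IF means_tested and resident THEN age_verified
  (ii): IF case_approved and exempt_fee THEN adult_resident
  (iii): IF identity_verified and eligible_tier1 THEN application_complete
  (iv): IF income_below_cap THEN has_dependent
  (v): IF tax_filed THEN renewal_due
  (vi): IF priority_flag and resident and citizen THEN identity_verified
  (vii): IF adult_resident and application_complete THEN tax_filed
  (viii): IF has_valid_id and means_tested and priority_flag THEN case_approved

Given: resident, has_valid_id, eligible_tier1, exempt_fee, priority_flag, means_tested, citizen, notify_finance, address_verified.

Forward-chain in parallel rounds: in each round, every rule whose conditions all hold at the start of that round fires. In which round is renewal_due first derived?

4

Round 1 fires (i), (vi), (viii), giving age_verified, identity_verified, case_approved.
Round 2 fires (ii), (iii), giving adult_resident, application_complete.
Round 3 fires (vii), giving tax_filed.
Round 4 fires (v), giving renewal_due.
renewal_due first appears in round 4.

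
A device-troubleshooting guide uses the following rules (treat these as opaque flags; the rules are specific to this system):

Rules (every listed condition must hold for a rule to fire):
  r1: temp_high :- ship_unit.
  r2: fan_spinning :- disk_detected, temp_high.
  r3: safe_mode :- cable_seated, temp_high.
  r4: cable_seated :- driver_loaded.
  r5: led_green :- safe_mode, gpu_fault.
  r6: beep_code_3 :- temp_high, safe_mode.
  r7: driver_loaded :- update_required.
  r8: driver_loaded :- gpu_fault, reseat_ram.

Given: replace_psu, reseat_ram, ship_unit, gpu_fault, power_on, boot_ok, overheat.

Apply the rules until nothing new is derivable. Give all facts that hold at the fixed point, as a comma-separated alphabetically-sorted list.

beep_code_3, boot_ok, cable_seated, driver_loaded, gpu_fault, led_green, overheat, power_on, replace_psu, reseat_ram, safe_mode, ship_unit, temp_high

Round 1 — r1, r8, derive temp_high, driver_loaded.
Round 2 — r4, derive cable_seated.
Round 3 — r3, derive safe_mode.
Round 4 — r5, r6, derive led_green, beep_code_3.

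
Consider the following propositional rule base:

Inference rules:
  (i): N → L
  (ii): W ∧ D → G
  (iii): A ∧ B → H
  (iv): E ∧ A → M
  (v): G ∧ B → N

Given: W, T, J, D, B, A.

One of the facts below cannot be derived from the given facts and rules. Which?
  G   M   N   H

M

Round 1 — (ii), (iii), derive G, H.
Round 2 — (v), derive N.
Round 3 — (i), derive L.
Derived: H (round 1), N (round 2), G (round 1). M never appears in any round.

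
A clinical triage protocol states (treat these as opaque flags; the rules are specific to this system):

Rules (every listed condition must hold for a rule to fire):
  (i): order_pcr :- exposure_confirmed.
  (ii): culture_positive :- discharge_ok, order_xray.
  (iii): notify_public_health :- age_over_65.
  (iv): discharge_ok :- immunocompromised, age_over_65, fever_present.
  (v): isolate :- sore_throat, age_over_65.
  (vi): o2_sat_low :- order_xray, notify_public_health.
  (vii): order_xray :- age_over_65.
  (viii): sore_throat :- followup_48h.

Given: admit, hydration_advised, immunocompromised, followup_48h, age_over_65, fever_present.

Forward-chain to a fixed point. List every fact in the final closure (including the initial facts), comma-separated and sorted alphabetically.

[1] (iii) [notify_public_health :- age_over_65.]; (iv) [discharge_ok :- immunocompromised, age_over_65, fever_present.]; (vii) [order_xray :- age_over_65.]; (viii) [sore_throat :- followup_48h.]. ⇒ new: notify_public_health, discharge_ok, order_xray, sore_throat.
[2] (ii) [culture_positive :- discharge_ok, order_xray.]; (v) [isolate :- sore_throat, age_over_65.]; (vi) [o2_sat_low :- order_xray, notify_public_health.]. ⇒ new: culture_positive, isolate, o2_sat_low.

admit, age_over_65, culture_positive, discharge_ok, fever_present, followup_48h, hydration_advised, immunocompromised, isolate, notify_public_health, o2_sat_low, order_xray, sore_throat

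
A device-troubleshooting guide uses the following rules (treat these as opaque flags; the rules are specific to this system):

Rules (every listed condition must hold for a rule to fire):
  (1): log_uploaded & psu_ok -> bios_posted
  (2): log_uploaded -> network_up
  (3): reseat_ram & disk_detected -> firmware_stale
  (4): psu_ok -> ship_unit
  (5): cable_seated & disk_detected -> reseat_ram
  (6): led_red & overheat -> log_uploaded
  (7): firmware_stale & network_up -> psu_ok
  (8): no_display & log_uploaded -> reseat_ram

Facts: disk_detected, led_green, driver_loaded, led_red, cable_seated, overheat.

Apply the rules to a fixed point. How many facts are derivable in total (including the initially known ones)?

13

Round 1 — (5), (6), derive reseat_ram, log_uploaded.
Round 2 — (2), (3), derive network_up, firmware_stale.
Round 3 — (7), derive psu_ok.
Round 4 — (1), (4), derive bios_posted, ship_unit.
Closure: {bios_posted, cable_seated, disk_detected, driver_loaded, firmware_stale, led_green, led_red, log_uploaded, network_up, overheat, psu_ok, reseat_ram, ship_unit} — 13 facts.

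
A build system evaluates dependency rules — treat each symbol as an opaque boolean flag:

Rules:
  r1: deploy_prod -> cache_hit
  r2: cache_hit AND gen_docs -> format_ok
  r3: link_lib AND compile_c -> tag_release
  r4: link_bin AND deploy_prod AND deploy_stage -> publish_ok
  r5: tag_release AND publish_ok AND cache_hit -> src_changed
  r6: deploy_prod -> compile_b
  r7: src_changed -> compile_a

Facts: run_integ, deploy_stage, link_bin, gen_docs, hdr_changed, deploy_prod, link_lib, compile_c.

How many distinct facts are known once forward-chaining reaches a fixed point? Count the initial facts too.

15

Round 1: r1 [deploy_prod -> cache_hit]; r3 [link_lib AND compile_c -> tag_release]; r4 [link_bin AND deploy_prod AND deploy_stage -> publish_ok]; r6 [deploy_prod -> compile_b]. Adds cache_hit, tag_release, publish_ok, compile_b.
Round 2: r2 [cache_hit AND gen_docs -> format_ok]; r5 [tag_release AND publish_ok AND cache_hit -> src_changed]. Adds format_ok, src_changed.
Round 3: r7 [src_changed -> compile_a]. Adds compile_a.
Closure: {cache_hit, compile_a, compile_b, compile_c, deploy_prod, deploy_stage, format_ok, gen_docs, hdr_changed, link_bin, link_lib, publish_ok, run_integ, src_changed, tag_release} — 15 facts.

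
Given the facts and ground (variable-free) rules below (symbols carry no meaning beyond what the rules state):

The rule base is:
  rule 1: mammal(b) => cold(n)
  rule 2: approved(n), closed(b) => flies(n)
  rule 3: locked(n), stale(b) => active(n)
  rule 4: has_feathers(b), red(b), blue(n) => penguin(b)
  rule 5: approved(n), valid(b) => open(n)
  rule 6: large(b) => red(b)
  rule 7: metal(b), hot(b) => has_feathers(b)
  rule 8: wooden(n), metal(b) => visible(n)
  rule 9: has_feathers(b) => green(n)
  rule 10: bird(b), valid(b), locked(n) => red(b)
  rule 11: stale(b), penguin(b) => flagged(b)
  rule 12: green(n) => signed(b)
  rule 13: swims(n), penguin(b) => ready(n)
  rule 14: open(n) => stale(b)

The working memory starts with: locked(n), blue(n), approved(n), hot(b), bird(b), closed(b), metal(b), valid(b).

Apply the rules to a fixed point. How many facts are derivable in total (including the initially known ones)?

18

Round 1: rule 2 [approved(n), closed(b) => flies(n)]; rule 5 [approved(n), valid(b) => open(n)]; rule 7 [metal(b), hot(b) => has_feathers(b)]; rule 10 [bird(b), valid(b), locked(n) => red(b)]. Adds flies(n), open(n), has_feathers(b), red(b).
Round 2: rule 4 [has_feathers(b), red(b), blue(n) => penguin(b)]; rule 9 [has_feathers(b) => green(n)]; rule 14 [open(n) => stale(b)]. Adds penguin(b), green(n), stale(b).
Round 3: rule 3 [locked(n), stale(b) => active(n)]; rule 11 [stale(b), penguin(b) => flagged(b)]; rule 12 [green(n) => signed(b)]. Adds active(n), flagged(b), signed(b).
Closure: {active(n), approved(n), bird(b), blue(n), closed(b), flagged(b), flies(n), green(n), has_feathers(b), hot(b), locked(n), metal(b), open(n), penguin(b), red(b), signed(b), stale(b), valid(b)} — 18 facts.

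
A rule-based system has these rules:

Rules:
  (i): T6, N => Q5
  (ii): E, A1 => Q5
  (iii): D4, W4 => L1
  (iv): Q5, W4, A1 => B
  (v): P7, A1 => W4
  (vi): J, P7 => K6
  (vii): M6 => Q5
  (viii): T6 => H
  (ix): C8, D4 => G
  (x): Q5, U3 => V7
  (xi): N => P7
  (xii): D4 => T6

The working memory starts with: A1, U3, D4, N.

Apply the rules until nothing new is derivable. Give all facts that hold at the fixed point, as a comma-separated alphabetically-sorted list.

A1, B, D4, H, L1, N, P7, Q5, T6, U3, V7, W4

[1] (xi) [N => P7]; (xii) [D4 => T6]. ⇒ new: P7, T6.
[2] (i) [T6, N => Q5]; (v) [P7, A1 => W4]; (viii) [T6 => H]. ⇒ new: Q5, W4, H.
[3] (iii) [D4, W4 => L1]; (iv) [Q5, W4, A1 => B]; (x) [Q5, U3 => V7]. ⇒ new: L1, B, V7.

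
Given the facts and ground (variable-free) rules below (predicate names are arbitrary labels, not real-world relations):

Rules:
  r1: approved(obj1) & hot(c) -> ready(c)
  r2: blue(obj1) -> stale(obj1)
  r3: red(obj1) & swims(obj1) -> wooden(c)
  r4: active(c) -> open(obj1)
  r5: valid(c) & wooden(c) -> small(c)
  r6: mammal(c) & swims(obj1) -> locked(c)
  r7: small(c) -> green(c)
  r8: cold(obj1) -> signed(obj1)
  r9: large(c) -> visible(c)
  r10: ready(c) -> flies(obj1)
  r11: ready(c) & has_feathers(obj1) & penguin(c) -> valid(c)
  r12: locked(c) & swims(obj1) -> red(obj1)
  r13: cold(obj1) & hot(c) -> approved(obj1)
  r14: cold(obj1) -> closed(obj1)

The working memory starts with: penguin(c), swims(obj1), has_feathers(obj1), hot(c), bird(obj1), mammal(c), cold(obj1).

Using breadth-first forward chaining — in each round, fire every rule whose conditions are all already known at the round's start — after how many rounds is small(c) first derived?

4

Round 1 — r6, r8, r13, r14, derive locked(c), signed(obj1), approved(obj1), closed(obj1).
Round 2 — r1, r12, derive ready(c), red(obj1).
Round 3 — r3, r10, r11, derive wooden(c), flies(obj1), valid(c).
Round 4 — r5, derive small(c).
small(c) first appears in round 4.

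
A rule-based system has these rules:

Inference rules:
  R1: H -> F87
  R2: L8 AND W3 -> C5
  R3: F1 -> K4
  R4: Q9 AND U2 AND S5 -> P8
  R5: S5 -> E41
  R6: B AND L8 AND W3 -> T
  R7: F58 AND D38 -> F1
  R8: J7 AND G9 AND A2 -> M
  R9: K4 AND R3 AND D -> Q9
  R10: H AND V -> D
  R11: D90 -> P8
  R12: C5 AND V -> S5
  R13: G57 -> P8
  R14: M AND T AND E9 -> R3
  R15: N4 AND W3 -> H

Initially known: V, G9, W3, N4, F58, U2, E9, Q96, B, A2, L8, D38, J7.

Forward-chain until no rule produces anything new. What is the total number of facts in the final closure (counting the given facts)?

Round 1: R2 [L8 AND W3 -> C5]; R6 [B AND L8 AND W3 -> T]; R7 [F58 AND D38 -> F1]; R8 [J7 AND G9 AND A2 -> M]; R15 [N4 AND W3 -> H]. New: C5, T, F1, M, H.
Round 2: R1 [H -> F87]; R3 [F1 -> K4]; R10 [H AND V -> D]; R12 [C5 AND V -> S5]; R14 [M AND T AND E9 -> R3]. New: F87, K4, D, S5, R3.
Round 3: R5 [S5 -> E41]; R9 [K4 AND R3 AND D -> Q9]. New: E41, Q9.
Round 4: R4 [Q9 AND U2 AND S5 -> P8]. New: P8.
Closure: {A2, B, C5, D, D38, E41, E9, F1, F58, F87, G9, H, J7, K4, L8, M, N4, P8, Q9, Q96, R3, S5, T, U2, V, W3} — 26 facts.

26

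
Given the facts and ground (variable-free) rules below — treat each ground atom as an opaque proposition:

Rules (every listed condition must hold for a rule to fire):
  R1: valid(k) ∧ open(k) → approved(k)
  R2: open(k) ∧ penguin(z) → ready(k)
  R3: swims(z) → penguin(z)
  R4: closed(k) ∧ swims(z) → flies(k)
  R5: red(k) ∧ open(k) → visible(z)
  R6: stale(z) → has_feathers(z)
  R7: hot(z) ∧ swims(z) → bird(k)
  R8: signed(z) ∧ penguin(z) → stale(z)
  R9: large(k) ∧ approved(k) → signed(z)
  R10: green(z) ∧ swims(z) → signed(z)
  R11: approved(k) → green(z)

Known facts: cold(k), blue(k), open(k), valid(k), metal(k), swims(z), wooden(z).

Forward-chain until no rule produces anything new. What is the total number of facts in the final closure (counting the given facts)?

Round 1 fires R1, R3, giving approved(k), penguin(z).
Round 2 fires R2, R11, giving ready(k), green(z).
Round 3 fires R10, giving signed(z).
Round 4 fires R8, giving stale(z).
Round 5 fires R6, giving has_feathers(z).
Closure: {approved(k), blue(k), cold(k), green(z), has_feathers(z), metal(k), open(k), penguin(z), ready(k), signed(z), stale(z), swims(z), valid(k), wooden(z)} — 14 facts.

14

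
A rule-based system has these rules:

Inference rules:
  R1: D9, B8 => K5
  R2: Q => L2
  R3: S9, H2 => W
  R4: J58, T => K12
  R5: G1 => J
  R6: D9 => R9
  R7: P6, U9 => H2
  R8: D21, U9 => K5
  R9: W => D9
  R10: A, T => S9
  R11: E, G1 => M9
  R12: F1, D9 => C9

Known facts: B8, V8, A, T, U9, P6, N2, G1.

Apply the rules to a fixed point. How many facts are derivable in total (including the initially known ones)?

Round 1: R5 [G1 => J]; R7 [P6, U9 => H2]; R10 [A, T => S9]. Adds J, H2, S9.
Round 2: R3 [S9, H2 => W]. Adds W.
Round 3: R9 [W => D9]. Adds D9.
Round 4: R1 [D9, B8 => K5]; R6 [D9 => R9]. Adds K5, R9.
Closure: {A, B8, D9, G1, H2, J, K5, N2, P6, R9, S9, T, U9, V8, W} — 15 facts.

15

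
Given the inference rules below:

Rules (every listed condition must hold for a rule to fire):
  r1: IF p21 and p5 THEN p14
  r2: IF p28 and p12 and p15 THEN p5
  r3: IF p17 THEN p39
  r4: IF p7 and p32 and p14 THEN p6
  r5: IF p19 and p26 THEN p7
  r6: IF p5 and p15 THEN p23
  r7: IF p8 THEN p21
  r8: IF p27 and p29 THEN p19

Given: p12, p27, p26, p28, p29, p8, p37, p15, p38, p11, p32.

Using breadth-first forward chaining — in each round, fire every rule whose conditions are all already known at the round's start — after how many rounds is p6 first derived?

3

Round 1 fires r2, r7, r8, giving p5, p21, p19.
Round 2 fires r1, r5, r6, giving p14, p7, p23.
Round 3 fires r4, giving p6.
p6 first appears in round 3.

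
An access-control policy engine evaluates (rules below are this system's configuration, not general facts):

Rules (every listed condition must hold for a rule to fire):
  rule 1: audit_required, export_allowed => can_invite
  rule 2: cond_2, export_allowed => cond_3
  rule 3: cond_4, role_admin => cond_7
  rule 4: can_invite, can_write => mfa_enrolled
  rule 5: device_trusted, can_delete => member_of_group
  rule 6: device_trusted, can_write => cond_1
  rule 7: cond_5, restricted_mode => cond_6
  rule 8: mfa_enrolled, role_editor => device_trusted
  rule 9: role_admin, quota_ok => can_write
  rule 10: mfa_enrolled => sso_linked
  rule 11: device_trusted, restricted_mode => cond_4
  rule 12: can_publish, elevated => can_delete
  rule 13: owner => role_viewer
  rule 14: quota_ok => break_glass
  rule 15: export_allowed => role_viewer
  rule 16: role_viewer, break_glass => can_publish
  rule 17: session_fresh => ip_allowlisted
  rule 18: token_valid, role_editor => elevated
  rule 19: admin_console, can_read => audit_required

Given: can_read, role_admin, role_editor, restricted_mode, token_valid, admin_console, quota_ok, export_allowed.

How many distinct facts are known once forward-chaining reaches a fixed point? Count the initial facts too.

23

Round 1 — rule 9, rule 14, rule 15, rule 18, rule 19, derive can_write, break_glass, role_viewer, elevated, audit_required.
Round 2 — rule 1, rule 16, derive can_invite, can_publish.
Round 3 — rule 4, rule 12, derive mfa_enrolled, can_delete.
Round 4 — rule 8, rule 10, derive device_trusted, sso_linked.
Round 5 — rule 5, rule 6, rule 11, derive member_of_group, cond_1, cond_4.
Round 6 — rule 3, derive cond_7.
Closure: {admin_console, audit_required, break_glass, can_delete, can_invite, can_publish, can_read, can_write, cond_1, cond_4, cond_7, device_trusted, elevated, export_allowed, member_of_group, mfa_enrolled, quota_ok, restricted_mode, role_admin, role_editor, role_viewer, sso_linked, token_valid} — 23 facts.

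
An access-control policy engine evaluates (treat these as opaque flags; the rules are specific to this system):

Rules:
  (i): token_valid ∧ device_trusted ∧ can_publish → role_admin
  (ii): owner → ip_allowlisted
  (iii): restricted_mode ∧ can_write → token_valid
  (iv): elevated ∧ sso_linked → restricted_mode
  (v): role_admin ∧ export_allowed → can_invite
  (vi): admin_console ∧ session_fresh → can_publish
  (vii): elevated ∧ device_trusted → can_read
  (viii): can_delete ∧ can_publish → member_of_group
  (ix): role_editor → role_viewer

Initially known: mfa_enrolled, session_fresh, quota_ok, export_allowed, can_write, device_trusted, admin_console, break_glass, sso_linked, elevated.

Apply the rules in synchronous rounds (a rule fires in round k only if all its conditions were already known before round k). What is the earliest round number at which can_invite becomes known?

4

Round 1: (iv) [elevated ∧ sso_linked → restricted_mode]; (vi) [admin_console ∧ session_fresh → can_publish]; (vii) [elevated ∧ device_trusted → can_read]. Adds restricted_mode, can_publish, can_read.
Round 2: (iii) [restricted_mode ∧ can_write → token_valid]. Adds token_valid.
Round 3: (i) [token_valid ∧ device_trusted ∧ can_publish → role_admin]. Adds role_admin.
Round 4: (v) [role_admin ∧ export_allowed → can_invite]. Adds can_invite.
can_invite first appears in round 4.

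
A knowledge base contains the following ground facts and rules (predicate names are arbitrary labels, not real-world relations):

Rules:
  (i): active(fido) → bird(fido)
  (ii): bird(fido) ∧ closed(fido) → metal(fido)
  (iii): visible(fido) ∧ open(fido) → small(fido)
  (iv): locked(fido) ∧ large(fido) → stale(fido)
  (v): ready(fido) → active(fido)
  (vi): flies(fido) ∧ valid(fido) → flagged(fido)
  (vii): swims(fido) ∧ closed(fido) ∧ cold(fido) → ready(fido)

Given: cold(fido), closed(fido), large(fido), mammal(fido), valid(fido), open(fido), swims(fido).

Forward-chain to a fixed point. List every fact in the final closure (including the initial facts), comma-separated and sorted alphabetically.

active(fido), bird(fido), closed(fido), cold(fido), large(fido), mammal(fido), metal(fido), open(fido), ready(fido), swims(fido), valid(fido)

Round 1 fires (vii), giving ready(fido).
Round 2 fires (v), giving active(fido).
Round 3 fires (i), giving bird(fido).
Round 4 fires (ii), giving metal(fido).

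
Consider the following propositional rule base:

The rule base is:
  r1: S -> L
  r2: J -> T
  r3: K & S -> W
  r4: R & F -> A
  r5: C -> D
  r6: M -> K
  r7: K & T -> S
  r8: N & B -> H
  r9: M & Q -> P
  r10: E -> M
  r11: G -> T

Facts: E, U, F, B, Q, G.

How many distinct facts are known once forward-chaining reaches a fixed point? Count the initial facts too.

13

Round 1: r10 [E -> M]; r11 [G -> T]. Adds M, T.
Round 2: r6 [M -> K]; r9 [M & Q -> P]. Adds K, P.
Round 3: r7 [K & T -> S]. Adds S.
Round 4: r1 [S -> L]; r3 [K & S -> W]. Adds L, W.
Closure: {B, E, F, G, K, L, M, P, Q, S, T, U, W} — 13 facts.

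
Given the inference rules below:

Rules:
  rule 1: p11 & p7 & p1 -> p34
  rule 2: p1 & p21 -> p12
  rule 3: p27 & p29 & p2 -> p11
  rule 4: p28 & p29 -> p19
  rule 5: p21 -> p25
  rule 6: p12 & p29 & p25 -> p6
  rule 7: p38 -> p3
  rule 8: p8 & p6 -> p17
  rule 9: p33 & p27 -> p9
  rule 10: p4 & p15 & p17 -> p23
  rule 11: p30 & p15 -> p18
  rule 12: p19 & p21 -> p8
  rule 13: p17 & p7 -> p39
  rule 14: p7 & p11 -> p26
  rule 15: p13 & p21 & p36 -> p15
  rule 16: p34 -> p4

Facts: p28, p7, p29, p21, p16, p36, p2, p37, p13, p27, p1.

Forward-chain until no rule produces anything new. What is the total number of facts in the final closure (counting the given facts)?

24

Round 1 fires rule 2, rule 3, rule 4, rule 5, rule 15, giving p12, p11, p19, p25, p15.
Round 2 fires rule 1, rule 6, rule 12, rule 14, giving p34, p6, p8, p26.
Round 3 fires rule 8, rule 16, giving p17, p4.
Round 4 fires rule 10, rule 13, giving p23, p39.
Closure: {p1, p11, p12, p13, p15, p16, p17, p19, p2, p21, p23, p25, p26, p27, p28, p29, p34, p36, p37, p39, p4, p6, p7, p8} — 24 facts.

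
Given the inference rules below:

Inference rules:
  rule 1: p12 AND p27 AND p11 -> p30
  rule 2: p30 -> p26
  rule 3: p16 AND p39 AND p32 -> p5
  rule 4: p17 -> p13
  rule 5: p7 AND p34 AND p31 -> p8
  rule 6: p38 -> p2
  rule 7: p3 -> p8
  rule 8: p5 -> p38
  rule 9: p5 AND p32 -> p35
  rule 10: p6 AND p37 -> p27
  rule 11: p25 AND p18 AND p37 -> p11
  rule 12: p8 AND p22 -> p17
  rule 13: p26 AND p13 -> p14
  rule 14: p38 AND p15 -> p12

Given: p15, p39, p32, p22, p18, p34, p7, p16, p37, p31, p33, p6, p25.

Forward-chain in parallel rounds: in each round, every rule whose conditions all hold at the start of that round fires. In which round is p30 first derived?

4

Round 1: rule 3 [p16 AND p39 AND p32 -> p5]; rule 5 [p7 AND p34 AND p31 -> p8]; rule 10 [p6 AND p37 -> p27]; rule 11 [p25 AND p18 AND p37 -> p11]. Adds p5, p8, p27, p11.
Round 2: rule 8 [p5 -> p38]; rule 9 [p5 AND p32 -> p35]; rule 12 [p8 AND p22 -> p17]. Adds p38, p35, p17.
Round 3: rule 4 [p17 -> p13]; rule 6 [p38 -> p2]; rule 14 [p38 AND p15 -> p12]. Adds p13, p2, p12.
Round 4: rule 1 [p12 AND p27 AND p11 -> p30]. Adds p30.
p30 first appears in round 4.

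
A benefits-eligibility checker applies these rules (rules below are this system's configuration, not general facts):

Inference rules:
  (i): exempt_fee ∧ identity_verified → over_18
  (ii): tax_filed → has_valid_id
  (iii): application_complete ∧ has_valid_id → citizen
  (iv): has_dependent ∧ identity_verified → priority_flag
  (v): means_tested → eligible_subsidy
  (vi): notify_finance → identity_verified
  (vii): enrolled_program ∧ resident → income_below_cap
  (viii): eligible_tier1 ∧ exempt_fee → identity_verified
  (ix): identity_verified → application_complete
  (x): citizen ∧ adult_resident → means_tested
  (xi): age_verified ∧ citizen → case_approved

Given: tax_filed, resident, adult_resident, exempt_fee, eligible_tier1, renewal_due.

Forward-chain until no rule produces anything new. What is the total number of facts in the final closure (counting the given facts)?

Round 1: (ii) [tax_filed → has_valid_id]; (viii) [eligible_tier1 ∧ exempt_fee → identity_verified]. New: has_valid_id, identity_verified.
Round 2: (i) [exempt_fee ∧ identity_verified → over_18]; (ix) [identity_verified → application_complete]. New: over_18, application_complete.
Round 3: (iii) [application_complete ∧ has_valid_id → citizen]. New: citizen.
Round 4: (x) [citizen ∧ adult_resident → means_tested]. New: means_tested.
Round 5: (v) [means_tested → eligible_subsidy]. New: eligible_subsidy.
Closure: {adult_resident, application_complete, citizen, eligible_subsidy, eligible_tier1, exempt_fee, has_valid_id, identity_verified, means_tested, over_18, renewal_due, resident, tax_filed} — 13 facts.

13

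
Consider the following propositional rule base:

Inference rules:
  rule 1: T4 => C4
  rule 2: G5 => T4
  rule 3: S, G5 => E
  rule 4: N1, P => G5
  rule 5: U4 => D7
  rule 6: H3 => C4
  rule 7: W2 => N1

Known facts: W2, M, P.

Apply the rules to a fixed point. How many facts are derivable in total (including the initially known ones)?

7

Round 1 fires rule 7, giving N1.
Round 2 fires rule 4, giving G5.
Round 3 fires rule 2, giving T4.
Round 4 fires rule 1, giving C4.
Closure: {C4, G5, M, N1, P, T4, W2} — 7 facts.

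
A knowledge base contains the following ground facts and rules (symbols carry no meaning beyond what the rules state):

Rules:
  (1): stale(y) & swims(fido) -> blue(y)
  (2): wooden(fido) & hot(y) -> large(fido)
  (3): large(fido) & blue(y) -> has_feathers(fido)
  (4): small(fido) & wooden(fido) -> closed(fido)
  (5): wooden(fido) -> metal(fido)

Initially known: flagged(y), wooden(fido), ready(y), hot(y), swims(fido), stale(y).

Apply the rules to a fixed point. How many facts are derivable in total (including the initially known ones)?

10

Round 1 fires (1), (2), (5), giving blue(y), large(fido), metal(fido).
Round 2 fires (3), giving has_feathers(fido).
Closure: {blue(y), flagged(y), has_feathers(fido), hot(y), large(fido), metal(fido), ready(y), stale(y), swims(fido), wooden(fido)} — 10 facts.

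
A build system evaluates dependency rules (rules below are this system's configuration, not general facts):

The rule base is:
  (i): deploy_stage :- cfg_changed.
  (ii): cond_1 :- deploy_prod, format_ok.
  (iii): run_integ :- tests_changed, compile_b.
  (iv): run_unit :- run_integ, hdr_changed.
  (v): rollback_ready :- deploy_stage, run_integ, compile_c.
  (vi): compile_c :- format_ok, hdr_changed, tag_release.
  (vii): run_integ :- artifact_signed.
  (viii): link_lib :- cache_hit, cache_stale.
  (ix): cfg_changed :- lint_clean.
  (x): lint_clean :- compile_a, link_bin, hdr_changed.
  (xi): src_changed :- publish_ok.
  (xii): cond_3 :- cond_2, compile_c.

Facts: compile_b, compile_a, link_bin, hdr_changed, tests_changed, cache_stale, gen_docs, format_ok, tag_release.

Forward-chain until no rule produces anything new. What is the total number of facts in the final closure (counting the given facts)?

16

Round 1: (iii) [run_integ :- tests_changed, compile_b.]; (vi) [compile_c :- format_ok, hdr_changed, tag_release.]; (x) [lint_clean :- compile_a, link_bin, hdr_changed.]. New: run_integ, compile_c, lint_clean.
Round 2: (iv) [run_unit :- run_integ, hdr_changed.]; (ix) [cfg_changed :- lint_clean.]. New: run_unit, cfg_changed.
Round 3: (i) [deploy_stage :- cfg_changed.]. New: deploy_stage.
Round 4: (v) [rollback_ready :- deploy_stage, run_integ, compile_c.]. New: rollback_ready.
Closure: {cache_stale, cfg_changed, compile_a, compile_b, compile_c, deploy_stage, format_ok, gen_docs, hdr_changed, link_bin, lint_clean, rollback_ready, run_integ, run_unit, tag_release, tests_changed} — 16 facts.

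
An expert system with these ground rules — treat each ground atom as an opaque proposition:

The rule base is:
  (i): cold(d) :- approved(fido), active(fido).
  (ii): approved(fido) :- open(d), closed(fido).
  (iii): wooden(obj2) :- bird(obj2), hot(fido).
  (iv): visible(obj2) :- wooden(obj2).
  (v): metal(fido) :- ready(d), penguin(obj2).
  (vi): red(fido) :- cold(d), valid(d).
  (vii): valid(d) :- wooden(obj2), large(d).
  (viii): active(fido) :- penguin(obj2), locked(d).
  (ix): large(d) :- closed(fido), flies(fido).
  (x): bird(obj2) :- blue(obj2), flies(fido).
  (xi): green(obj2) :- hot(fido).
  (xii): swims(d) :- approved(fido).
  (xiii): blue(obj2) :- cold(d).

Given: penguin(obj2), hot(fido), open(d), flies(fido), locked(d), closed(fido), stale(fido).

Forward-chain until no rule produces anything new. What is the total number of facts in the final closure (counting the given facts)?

Round 1 fires (ii), (viii), (ix), (xi), giving approved(fido), active(fido), large(d), green(obj2).
Round 2 fires (i), (xii), giving cold(d), swims(d).
Round 3 fires (xiii), giving blue(obj2).
Round 4 fires (x), giving bird(obj2).
Round 5 fires (iii), giving wooden(obj2).
Round 6 fires (iv), (vii), giving visible(obj2), valid(d).
Round 7 fires (vi), giving red(fido).
Closure: {active(fido), approved(fido), bird(obj2), blue(obj2), closed(fido), cold(d), flies(fido), green(obj2), hot(fido), large(d), locked(d), open(d), penguin(obj2), red(fido), stale(fido), swims(d), valid(d), visible(obj2), wooden(obj2)} — 19 facts.

19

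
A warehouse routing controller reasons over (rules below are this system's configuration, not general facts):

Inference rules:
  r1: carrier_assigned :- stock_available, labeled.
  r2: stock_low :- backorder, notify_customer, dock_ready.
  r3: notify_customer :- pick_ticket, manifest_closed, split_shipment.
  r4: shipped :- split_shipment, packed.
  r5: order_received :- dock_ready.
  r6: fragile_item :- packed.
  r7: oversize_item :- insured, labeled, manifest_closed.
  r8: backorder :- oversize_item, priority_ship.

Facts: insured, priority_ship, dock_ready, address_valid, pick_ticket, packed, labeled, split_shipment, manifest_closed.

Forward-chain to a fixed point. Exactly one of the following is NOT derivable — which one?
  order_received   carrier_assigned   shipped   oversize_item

Round 1: r3 [notify_customer :- pick_ticket, manifest_closed, split_shipment.]; r4 [shipped :- split_shipment, packed.]; r5 [order_received :- dock_ready.]; r6 [fragile_item :- packed.]; r7 [oversize_item :- insured, labeled, manifest_closed.]. Adds notify_customer, shipped, order_received, fragile_item, oversize_item.
Round 2: r8 [backorder :- oversize_item, priority_ship.]. Adds backorder.
Round 3: r2 [stock_low :- backorder, notify_customer, dock_ready.]. Adds stock_low.
Derived: shipped (round 1), oversize_item (round 1), order_received (round 1). carrier_assigned never appears in any round.

carrier_assigned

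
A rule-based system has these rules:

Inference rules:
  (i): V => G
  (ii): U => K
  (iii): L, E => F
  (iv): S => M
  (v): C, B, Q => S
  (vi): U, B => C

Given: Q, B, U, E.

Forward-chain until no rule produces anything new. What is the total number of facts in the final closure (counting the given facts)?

8

Round 1: (ii) [U => K]; (vi) [U, B => C]. Adds K, C.
Round 2: (v) [C, B, Q => S]. Adds S.
Round 3: (iv) [S => M]. Adds M.
Closure: {B, C, E, K, M, Q, S, U} — 8 facts.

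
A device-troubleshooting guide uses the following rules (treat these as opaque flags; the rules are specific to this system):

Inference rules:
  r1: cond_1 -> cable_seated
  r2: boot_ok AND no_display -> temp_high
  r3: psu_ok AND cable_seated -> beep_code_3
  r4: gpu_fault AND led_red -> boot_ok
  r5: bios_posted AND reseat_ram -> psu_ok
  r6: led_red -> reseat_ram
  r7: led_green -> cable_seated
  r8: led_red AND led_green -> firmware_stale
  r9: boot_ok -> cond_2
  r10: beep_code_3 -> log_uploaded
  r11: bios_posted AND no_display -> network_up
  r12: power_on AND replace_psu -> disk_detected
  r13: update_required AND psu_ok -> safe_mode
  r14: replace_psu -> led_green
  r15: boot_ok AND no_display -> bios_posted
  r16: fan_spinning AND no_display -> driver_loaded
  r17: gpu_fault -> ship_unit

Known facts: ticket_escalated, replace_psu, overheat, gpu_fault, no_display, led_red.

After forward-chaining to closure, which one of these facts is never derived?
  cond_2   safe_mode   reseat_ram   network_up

safe_mode

Round 1 fires r4, r6, r14, r17, giving boot_ok, reseat_ram, led_green, ship_unit.
Round 2 fires r2, r7, r8, r9, r15, giving temp_high, cable_seated, firmware_stale, cond_2, bios_posted.
Round 3 fires r5, r11, giving psu_ok, network_up.
Round 4 fires r3, giving beep_code_3.
Round 5 fires r10, giving log_uploaded.
Derived: network_up (round 3), cond_2 (round 2), reseat_ram (round 1). safe_mode never appears in any round.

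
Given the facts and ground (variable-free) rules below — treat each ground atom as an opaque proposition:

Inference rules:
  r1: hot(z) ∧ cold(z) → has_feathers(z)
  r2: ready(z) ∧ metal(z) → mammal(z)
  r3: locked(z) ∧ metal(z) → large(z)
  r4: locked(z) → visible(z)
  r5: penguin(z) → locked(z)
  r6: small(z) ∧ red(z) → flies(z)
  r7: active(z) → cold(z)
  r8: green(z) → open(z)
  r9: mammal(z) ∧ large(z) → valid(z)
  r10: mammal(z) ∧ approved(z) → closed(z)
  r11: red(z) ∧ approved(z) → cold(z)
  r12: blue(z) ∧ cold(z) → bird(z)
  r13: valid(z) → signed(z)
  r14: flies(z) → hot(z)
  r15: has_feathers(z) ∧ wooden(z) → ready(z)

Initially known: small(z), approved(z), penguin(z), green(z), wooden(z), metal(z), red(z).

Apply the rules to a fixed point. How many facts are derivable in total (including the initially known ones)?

20

Round 1 fires r5, r6, r8, r11, giving locked(z), flies(z), open(z), cold(z).
Round 2 fires r3, r4, r14, giving large(z), visible(z), hot(z).
Round 3 fires r1, giving has_feathers(z).
Round 4 fires r15, giving ready(z).
Round 5 fires r2, giving mammal(z).
Round 6 fires r9, r10, giving valid(z), closed(z).
Round 7 fires r13, giving signed(z).
Closure: {approved(z), closed(z), cold(z), flies(z), green(z), has_feathers(z), hot(z), large(z), locked(z), mammal(z), metal(z), open(z), penguin(z), ready(z), red(z), signed(z), small(z), valid(z), visible(z), wooden(z)} — 20 facts.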